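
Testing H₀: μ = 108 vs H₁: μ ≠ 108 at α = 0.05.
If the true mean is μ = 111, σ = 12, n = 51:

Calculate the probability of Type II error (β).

SE = σ/√n = 12/√51 = 1.6803
Critical values: μ₀ ± z_0.025×SE = 108 ± 1.960×1.6803
Acceptance region: (104.7066, 111.2934)
Under H₁ (μ = 111): z_high = (111.2934 - 111)/1.6803 = 0.1746, z_low = (104.7066 - 111)/1.6803 = -3.7454
β = P(not reject | H₁) = Φ(0.1746) - Φ(-3.7454) ≈ 0.5692

Answer: β ≈ 0.5692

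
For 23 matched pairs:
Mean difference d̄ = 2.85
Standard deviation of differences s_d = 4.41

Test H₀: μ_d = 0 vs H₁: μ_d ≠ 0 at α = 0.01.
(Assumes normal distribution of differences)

df = n - 1 = 22
SE = s_d/√n = 4.41/√23 = 0.9195
t = d̄/SE = 2.85/0.9195 = 3.0995
Critical value: t_{0.005,22} = ±2.819
p-value ≈ 0.0052
Decision: reject H₀

Answer: t = 3.0995, reject H₀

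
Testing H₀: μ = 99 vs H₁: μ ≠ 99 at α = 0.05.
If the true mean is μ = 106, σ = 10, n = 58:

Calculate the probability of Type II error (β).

SE = σ/√n = 10/√58 = 1.3131
Critical values: μ₀ ± z_0.025×SE = 99 ± 1.960×1.3131
Acceptance region: (96.4263, 101.5737)
Under H₁ (μ = 106): z_high = (101.5737 - 106)/1.3131 = -3.3709, z_low = (96.4263 - 106)/1.3131 = -7.2909
β = P(not reject | H₁) = Φ(-3.3709) - Φ(-7.2909) ≈ 0.0004

Answer: β ≈ 0.0004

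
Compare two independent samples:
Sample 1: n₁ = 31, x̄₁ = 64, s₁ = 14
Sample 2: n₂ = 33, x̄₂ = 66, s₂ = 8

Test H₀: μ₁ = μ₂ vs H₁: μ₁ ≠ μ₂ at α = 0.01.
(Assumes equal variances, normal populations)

Answer: t = -0.7071, fail to reject H₀

Derivation:
Pooled variance: s²_p = [30×14² + 32×8²]/(62) = 127.8710
s_p = 11.3080
SE = s_p×√(1/n₁ + 1/n₂) = 11.3080×√(1/31 + 1/33) = 2.8284
t = (x̄₁ - x̄₂)/SE = (64 - 66)/2.8284 = -0.7071
df = 62, t-critical = ±2.657
Decision: fail to reject H₀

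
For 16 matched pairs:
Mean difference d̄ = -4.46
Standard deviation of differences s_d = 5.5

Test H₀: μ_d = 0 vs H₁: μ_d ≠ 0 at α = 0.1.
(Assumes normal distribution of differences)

Answer: t = -3.2436, reject H₀

Derivation:
df = n - 1 = 15
SE = s_d/√n = 5.5/√16 = 1.3750
t = d̄/SE = -4.46/1.3750 = -3.2436
Critical value: t_{0.05,15} = ±1.753
p-value ≈ 0.0055
Decision: reject H₀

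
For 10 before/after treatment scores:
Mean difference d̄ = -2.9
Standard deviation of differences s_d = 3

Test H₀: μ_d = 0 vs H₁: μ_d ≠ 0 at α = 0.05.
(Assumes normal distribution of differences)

df = n - 1 = 9
SE = s_d/√n = 3/√10 = 0.9487
t = d̄/SE = -2.9/0.9487 = -3.0568
Critical value: t_{0.025,9} = ±2.262
p-value ≈ 0.0136
Decision: reject H₀

Answer: t = -3.0568, reject H₀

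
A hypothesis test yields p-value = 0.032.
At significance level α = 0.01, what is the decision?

Compare p-value to α:
0.032 ≥ 0.01
Decision: fail to reject H₀

Answer: fail to reject H₀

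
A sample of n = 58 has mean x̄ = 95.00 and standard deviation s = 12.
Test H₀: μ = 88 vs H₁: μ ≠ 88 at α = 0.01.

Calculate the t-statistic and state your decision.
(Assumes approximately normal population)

df = n - 1 = 57
SE = s/√n = 12/√58 = 1.5757
t = (x̄ - μ₀)/SE = (95.00 - 88)/1.5757 = 4.4425
Critical value: t_{0.005,57} = ±2.665
p-value < 0.0001
Decision: reject H₀

Answer: t = 4.4425, reject H₀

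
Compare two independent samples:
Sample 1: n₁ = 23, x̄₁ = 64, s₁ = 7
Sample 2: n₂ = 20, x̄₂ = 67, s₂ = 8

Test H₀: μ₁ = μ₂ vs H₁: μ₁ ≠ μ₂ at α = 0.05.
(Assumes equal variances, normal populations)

Pooled variance: s²_p = [22×7² + 19×8²]/(41) = 55.9512
s_p = 7.4801
SE = s_p×√(1/n₁ + 1/n₂) = 7.4801×√(1/23 + 1/20) = 2.2870
t = (x̄₁ - x̄₂)/SE = (64 - 67)/2.2870 = -1.3118
df = 41, t-critical = ±2.020
Decision: fail to reject H₀

Answer: t = -1.3118, fail to reject H₀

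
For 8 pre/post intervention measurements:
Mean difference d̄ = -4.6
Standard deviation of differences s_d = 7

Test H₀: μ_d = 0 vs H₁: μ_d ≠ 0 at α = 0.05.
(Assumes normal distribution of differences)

Answer: t = -1.8587, fail to reject H₀

Derivation:
df = n - 1 = 7
SE = s_d/√n = 7/√8 = 2.4749
t = d̄/SE = -4.6/2.4749 = -1.8587
Critical value: t_{0.025,7} = ±2.365
p-value ≈ 0.1054
Decision: fail to reject H₀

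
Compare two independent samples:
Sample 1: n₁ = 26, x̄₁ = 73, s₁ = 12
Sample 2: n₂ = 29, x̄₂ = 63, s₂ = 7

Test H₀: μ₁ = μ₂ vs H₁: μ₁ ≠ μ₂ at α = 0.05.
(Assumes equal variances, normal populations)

Answer: t = 3.8228, reject H₀

Derivation:
Pooled variance: s²_p = [25×12² + 28×7²]/(53) = 93.8113
s_p = 9.6856
SE = s_p×√(1/n₁ + 1/n₂) = 9.6856×√(1/26 + 1/29) = 2.6159
t = (x̄₁ - x̄₂)/SE = (73 - 63)/2.6159 = 3.8228
df = 53, t-critical = ±2.006
Decision: reject H₀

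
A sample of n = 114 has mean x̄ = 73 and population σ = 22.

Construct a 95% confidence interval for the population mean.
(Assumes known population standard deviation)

Confidence level: 95%, α = 0.05
z_0.025 = 1.960
SE = σ/√n = 22/√114 = 2.0605
Margin of error = 1.960 × 2.0605 = 4.0386
CI: x̄ ± margin = 73 ± 4.0386
CI: (68.9614, 77.0386)

Answer: (68.9614, 77.0386)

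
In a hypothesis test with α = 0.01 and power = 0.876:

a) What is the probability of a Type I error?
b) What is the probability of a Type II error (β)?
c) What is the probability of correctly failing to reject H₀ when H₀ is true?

Answer: a) 0.01, b) 0.124, c) 0.99

Derivation:
a) Type I error probability = α = 0.01
b) Power = P(reject H₀ | H₁ true) = 1 - β = 0.876, so Type II error probability = β = 1 - Power = 0.124
c) P(fail to reject H₀ | H₀ true) = 1 - α = 0.99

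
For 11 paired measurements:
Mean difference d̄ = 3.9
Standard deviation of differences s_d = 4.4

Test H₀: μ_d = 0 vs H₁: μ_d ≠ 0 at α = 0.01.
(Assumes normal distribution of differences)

df = n - 1 = 10
SE = s_d/√n = 4.4/√11 = 1.3266
t = d̄/SE = 3.9/1.3266 = 2.9398
Critical value: t_{0.005,10} = ±3.169
p-value ≈ 0.0148
Decision: fail to reject H₀

Answer: t = 2.9398, fail to reject H₀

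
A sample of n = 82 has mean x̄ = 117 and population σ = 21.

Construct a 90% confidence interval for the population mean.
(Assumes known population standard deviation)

Answer: (113.1851, 120.8149)

Derivation:
Confidence level: 90%, α = 0.1
z_0.05 = 1.645
SE = σ/√n = 21/√82 = 2.3191
Margin of error = 1.645 × 2.3191 = 3.8149
CI: x̄ ± margin = 117 ± 3.8149
CI: (113.1851, 120.8149)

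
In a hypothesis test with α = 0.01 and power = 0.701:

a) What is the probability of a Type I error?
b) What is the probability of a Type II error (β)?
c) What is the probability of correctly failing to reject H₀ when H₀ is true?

a) Type I error probability = α = 0.01
b) Power = P(reject H₀ | H₁ true) = 1 - β = 0.701, so Type II error probability = β = 1 - Power = 0.299
c) P(fail to reject H₀ | H₀ true) = 1 - α = 0.99

Answer: a) 0.01, b) 0.299, c) 0.99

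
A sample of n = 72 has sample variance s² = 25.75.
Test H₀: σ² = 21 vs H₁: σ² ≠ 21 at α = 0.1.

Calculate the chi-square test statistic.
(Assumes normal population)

df = n - 1 = 71
χ² = (n-1)s²/σ₀² = 71×25.75/21 = 87.0595
Critical values: χ²_{0.95,71} = 52.600, χ²_{0.05,71} = 91.670
Rejection region: χ² < 52.600 or χ² > 91.670
Decision: fail to reject H₀

Answer: χ² = 87.0595, fail to reject H₀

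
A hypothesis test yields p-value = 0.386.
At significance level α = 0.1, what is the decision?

Answer: fail to reject H₀

Derivation:
Compare p-value to α:
0.386 ≥ 0.1
Decision: fail to reject H₀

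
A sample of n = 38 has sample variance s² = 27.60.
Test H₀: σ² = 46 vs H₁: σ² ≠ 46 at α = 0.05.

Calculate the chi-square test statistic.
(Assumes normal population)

df = n - 1 = 37
χ² = (n-1)s²/σ₀² = 37×27.60/46 = 22.2000
Critical values: χ²_{0.975,37} = 22.106, χ²_{0.025,37} = 55.668
Rejection region: χ² < 22.106 or χ² > 55.668
Decision: fail to reject H₀

Answer: χ² = 22.2000, fail to reject H₀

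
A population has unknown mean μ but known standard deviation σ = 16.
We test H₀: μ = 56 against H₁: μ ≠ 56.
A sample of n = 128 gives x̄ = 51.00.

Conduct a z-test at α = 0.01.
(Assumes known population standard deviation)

Standard error: SE = σ/√n = 16/√128 = 1.4142
z-statistic: z = (x̄ - μ₀)/SE = (51.00 - 56)/1.4142 = -3.5356
Critical value: ±2.576
p-value = 0.0004
Decision: reject H₀

Answer: z = -3.5356, reject H₀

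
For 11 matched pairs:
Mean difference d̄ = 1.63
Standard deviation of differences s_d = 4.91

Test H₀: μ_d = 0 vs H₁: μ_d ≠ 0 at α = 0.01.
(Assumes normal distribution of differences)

Answer: t = 1.1011, fail to reject H₀

Derivation:
df = n - 1 = 10
SE = s_d/√n = 4.91/√11 = 1.4804
t = d̄/SE = 1.63/1.4804 = 1.1011
Critical value: t_{0.005,10} = ±3.169
p-value ≈ 0.2967
Decision: fail to reject H₀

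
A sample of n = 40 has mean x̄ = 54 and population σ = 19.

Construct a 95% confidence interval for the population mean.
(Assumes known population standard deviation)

Confidence level: 95%, α = 0.05
z_0.025 = 1.960
SE = σ/√n = 19/√40 = 3.0042
Margin of error = 1.960 × 3.0042 = 5.8882
CI: x̄ ± margin = 54 ± 5.8882
CI: (48.1118, 59.8882)

Answer: (48.1118, 59.8882)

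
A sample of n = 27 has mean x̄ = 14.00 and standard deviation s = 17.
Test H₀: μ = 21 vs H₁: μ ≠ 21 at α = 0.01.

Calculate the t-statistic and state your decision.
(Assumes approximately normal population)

df = n - 1 = 26
SE = s/√n = 17/√27 = 3.2717
t = (x̄ - μ₀)/SE = (14.00 - 21)/3.2717 = -2.1396
Critical value: t_{0.005,26} = ±2.779
p-value ≈ 0.0419
Decision: fail to reject H₀

Answer: t = -2.1396, fail to reject H₀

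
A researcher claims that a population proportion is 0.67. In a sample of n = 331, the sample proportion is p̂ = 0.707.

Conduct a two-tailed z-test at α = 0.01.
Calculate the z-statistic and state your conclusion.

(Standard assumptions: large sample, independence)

H₀: p = 0.67, H₁: p ≠ 0.67
Standard error: SE = √(p₀(1-p₀)/n) = √(0.67×0.33/331) = 0.025845
z-statistic: z = (p̂ - p₀)/SE = (0.707 - 0.67)/0.025845 = 1.4316
Critical value: z_0.005 = ±2.576
p-value = 0.1523
Decision: fail to reject H₀ at α = 0.01

Answer: z = 1.4316, fail to reject H₀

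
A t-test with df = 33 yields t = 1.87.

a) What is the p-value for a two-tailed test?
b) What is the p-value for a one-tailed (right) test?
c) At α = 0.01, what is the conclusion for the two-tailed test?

Using t-distribution with df = 33:
a) Two-tailed: p = 2×P(T > 1.87) = 0.0704
b) One-tailed: p = P(T > 1.87) = 0.0352
c) 0.0704 ≥ 0.01, fail to reject H₀

Answer: a) 0.0704, b) 0.0352, c) fail to reject H₀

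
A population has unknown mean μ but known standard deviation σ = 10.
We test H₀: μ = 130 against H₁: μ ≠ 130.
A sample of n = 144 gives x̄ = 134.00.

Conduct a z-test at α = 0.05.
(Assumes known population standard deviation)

Answer: z = 4.8002, reject H₀

Derivation:
Standard error: SE = σ/√n = 10/√144 = 0.8333
z-statistic: z = (x̄ - μ₀)/SE = (134.00 - 130)/0.8333 = 4.8002
Critical value: ±1.960
p-value < 0.0001
Decision: reject H₀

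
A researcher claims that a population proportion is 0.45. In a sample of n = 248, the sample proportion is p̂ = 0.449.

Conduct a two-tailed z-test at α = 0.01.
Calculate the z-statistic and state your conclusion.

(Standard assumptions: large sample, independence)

Answer: z = -0.0317, fail to reject H₀

Derivation:
H₀: p = 0.45, H₁: p ≠ 0.45
Standard error: SE = √(p₀(1-p₀)/n) = √(0.45×0.55/248) = 0.031591
z-statistic: z = (p̂ - p₀)/SE = (0.449 - 0.45)/0.031591 = -0.0317
Critical value: z_0.005 = ±2.576
p-value = 0.9747
Decision: fail to reject H₀ at α = 0.01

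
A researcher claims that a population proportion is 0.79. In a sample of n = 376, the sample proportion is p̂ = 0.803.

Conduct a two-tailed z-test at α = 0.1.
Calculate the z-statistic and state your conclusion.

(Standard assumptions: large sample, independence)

H₀: p = 0.79, H₁: p ≠ 0.79
Standard error: SE = √(p₀(1-p₀)/n) = √(0.79×0.21/376) = 0.021005
z-statistic: z = (p̂ - p₀)/SE = (0.803 - 0.79)/0.021005 = 0.6189
Critical value: z_0.05 = ±1.645
p-value = 0.5360
Decision: fail to reject H₀ at α = 0.1

Answer: z = 0.6189, fail to reject H₀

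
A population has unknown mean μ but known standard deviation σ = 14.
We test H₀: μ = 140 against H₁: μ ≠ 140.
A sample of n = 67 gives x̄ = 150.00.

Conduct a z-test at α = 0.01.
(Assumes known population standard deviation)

Standard error: SE = σ/√n = 14/√67 = 1.7104
z-statistic: z = (x̄ - μ₀)/SE = (150.00 - 140)/1.7104 = 5.8466
Critical value: ±2.576
p-value < 0.0001
Decision: reject H₀

Answer: z = 5.8466, reject H₀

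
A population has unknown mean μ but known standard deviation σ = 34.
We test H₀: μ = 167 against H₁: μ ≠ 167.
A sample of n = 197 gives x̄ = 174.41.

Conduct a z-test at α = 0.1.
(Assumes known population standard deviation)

Answer: z = 3.0589, reject H₀

Derivation:
Standard error: SE = σ/√n = 34/√197 = 2.4224
z-statistic: z = (x̄ - μ₀)/SE = (174.41 - 167)/2.4224 = 3.0589
Critical value: ±1.645
p-value = 0.0022
Decision: reject H₀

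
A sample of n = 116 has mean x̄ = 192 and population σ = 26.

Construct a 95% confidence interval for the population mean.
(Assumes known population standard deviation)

Confidence level: 95%, α = 0.05
z_0.025 = 1.960
SE = σ/√n = 26/√116 = 2.4140
Margin of error = 1.960 × 2.4140 = 4.7314
CI: x̄ ± margin = 192 ± 4.7314
CI: (187.2686, 196.7314)

Answer: (187.2686, 196.7314)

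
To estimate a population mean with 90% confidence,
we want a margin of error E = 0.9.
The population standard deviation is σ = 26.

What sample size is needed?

Answer: n = 2259

Derivation:
z_0.05 = 1.645
n = (z×σ/E)² = (1.645×26/0.9)²
n = 2258.3616
Round up: n = 2259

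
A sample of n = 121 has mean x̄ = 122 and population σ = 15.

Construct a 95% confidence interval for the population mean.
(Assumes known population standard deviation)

Confidence level: 95%, α = 0.05
z_0.025 = 1.960
SE = σ/√n = 15/√121 = 1.3636
Margin of error = 1.960 × 1.3636 = 2.6727
CI: x̄ ± margin = 122 ± 2.6727
CI: (119.3273, 124.6727)

Answer: (119.3273, 124.6727)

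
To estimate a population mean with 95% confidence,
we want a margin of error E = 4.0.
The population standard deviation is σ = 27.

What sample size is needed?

z_0.025 = 1.960
n = (z×σ/E)² = (1.960×27/4.0)²
n = 175.0329
Round up: n = 176

Answer: n = 176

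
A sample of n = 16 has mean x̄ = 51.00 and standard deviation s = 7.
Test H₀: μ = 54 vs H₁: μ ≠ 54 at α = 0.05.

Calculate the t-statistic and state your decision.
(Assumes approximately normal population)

Answer: t = -1.7143, fail to reject H₀

Derivation:
df = n - 1 = 15
SE = s/√n = 7/√16 = 1.7500
t = (x̄ - μ₀)/SE = (51.00 - 54)/1.7500 = -1.7143
Critical value: t_{0.025,15} = ±2.131
p-value ≈ 0.1071
Decision: fail to reject H₀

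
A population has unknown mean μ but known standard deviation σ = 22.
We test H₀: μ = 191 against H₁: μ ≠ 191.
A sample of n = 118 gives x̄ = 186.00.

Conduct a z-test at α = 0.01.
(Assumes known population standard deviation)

Answer: z = -2.4688, fail to reject H₀

Derivation:
Standard error: SE = σ/√n = 22/√118 = 2.0253
z-statistic: z = (x̄ - μ₀)/SE = (186.00 - 191)/2.0253 = -2.4688
Critical value: ±2.576
p-value = 0.0136
Decision: fail to reject H₀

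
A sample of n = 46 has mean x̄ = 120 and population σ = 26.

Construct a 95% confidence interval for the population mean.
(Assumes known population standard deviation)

Answer: (112.4863, 127.5137)

Derivation:
Confidence level: 95%, α = 0.05
z_0.025 = 1.960
SE = σ/√n = 26/√46 = 3.8335
Margin of error = 1.960 × 3.8335 = 7.5137
CI: x̄ ± margin = 120 ± 7.5137
CI: (112.4863, 127.5137)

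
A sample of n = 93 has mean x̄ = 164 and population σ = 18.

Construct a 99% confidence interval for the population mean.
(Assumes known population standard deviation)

Answer: (159.1919, 168.8081)

Derivation:
Confidence level: 99%, α = 0.01
z_0.005 = 2.576
SE = σ/√n = 18/√93 = 1.8665
Margin of error = 2.576 × 1.8665 = 4.8081
CI: x̄ ± margin = 164 ± 4.8081
CI: (159.1919, 168.8081)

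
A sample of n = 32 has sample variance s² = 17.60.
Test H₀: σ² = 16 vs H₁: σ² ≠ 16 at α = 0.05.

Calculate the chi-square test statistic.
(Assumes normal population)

Answer: χ² = 34.1000, fail to reject H₀

Derivation:
df = n - 1 = 31
χ² = (n-1)s²/σ₀² = 31×17.60/16 = 34.1000
Critical values: χ²_{0.975,31} = 17.539, χ²_{0.025,31} = 48.232
Rejection region: χ² < 17.539 or χ² > 48.232
Decision: fail to reject H₀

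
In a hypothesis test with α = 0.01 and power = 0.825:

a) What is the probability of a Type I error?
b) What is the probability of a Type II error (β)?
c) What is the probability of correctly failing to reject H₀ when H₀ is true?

Answer: a) 0.01, b) 0.175, c) 0.99

Derivation:
a) Type I error probability = α = 0.01
b) Power = P(reject H₀ | H₁ true) = 1 - β = 0.825, so Type II error probability = β = 1 - Power = 0.175
c) P(fail to reject H₀ | H₀ true) = 1 - α = 0.99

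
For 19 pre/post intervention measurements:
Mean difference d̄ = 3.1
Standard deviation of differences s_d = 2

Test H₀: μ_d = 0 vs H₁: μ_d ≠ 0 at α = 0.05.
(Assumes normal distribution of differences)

df = n - 1 = 18
SE = s_d/√n = 2/√19 = 0.4588
t = d̄/SE = 3.1/0.4588 = 6.7568
Critical value: t_{0.025,18} = ±2.101
p-value < 0.0001
Decision: reject H₀

Answer: t = 6.7568, reject H₀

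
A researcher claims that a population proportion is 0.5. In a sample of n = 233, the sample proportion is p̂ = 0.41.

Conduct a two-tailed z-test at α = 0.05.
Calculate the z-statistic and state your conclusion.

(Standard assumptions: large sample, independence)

H₀: p = 0.5, H₁: p ≠ 0.5
Standard error: SE = √(p₀(1-p₀)/n) = √(0.5×0.5/233) = 0.032756
z-statistic: z = (p̂ - p₀)/SE = (0.41 - 0.5)/0.032756 = -2.7476
Critical value: z_0.025 = ±1.960
p-value = 0.0060
Decision: reject H₀ at α = 0.05

Answer: z = -2.7476, reject H₀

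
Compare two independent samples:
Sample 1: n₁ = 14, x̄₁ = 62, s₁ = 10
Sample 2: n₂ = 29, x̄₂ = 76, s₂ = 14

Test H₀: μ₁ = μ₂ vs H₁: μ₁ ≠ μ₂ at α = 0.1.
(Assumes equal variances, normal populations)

Pooled variance: s²_p = [13×10² + 28×14²]/(41) = 165.5610
s_p = 12.8671
SE = s_p×√(1/n₁ + 1/n₂) = 12.8671×√(1/14 + 1/29) = 4.1875
t = (x̄₁ - x̄₂)/SE = (62 - 76)/4.1875 = -3.3433
df = 41, t-critical = ±1.683
Decision: reject H₀

Answer: t = -3.3433, reject H₀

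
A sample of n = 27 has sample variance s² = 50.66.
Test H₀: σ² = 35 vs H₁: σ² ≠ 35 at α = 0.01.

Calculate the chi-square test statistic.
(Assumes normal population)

df = n - 1 = 26
χ² = (n-1)s²/σ₀² = 26×50.66/35 = 37.6331
Critical values: χ²_{0.995,26} = 11.160, χ²_{0.005,26} = 48.290
Rejection region: χ² < 11.160 or χ² > 48.290
Decision: fail to reject H₀

Answer: χ² = 37.6331, fail to reject H₀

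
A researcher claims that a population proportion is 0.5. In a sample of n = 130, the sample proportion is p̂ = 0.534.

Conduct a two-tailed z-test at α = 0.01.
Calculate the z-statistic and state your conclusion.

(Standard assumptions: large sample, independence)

H₀: p = 0.5, H₁: p ≠ 0.5
Standard error: SE = √(p₀(1-p₀)/n) = √(0.5×0.5/130) = 0.043853
z-statistic: z = (p̂ - p₀)/SE = (0.534 - 0.5)/0.043853 = 0.7753
Critical value: z_0.005 = ±2.576
p-value = 0.4382
Decision: fail to reject H₀ at α = 0.01

Answer: z = 0.7753, fail to reject H₀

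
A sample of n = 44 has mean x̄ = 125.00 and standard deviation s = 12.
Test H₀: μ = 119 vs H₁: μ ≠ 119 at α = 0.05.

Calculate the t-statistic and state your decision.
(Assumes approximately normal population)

Answer: t = 3.3166, reject H₀

Derivation:
df = n - 1 = 43
SE = s/√n = 12/√44 = 1.8091
t = (x̄ - μ₀)/SE = (125.00 - 119)/1.8091 = 3.3166
Critical value: t_{0.025,43} = ±2.017
p-value ≈ 0.0019
Decision: reject H₀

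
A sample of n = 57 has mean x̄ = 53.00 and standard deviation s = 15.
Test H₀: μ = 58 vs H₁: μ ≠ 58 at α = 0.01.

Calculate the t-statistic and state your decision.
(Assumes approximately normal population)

df = n - 1 = 56
SE = s/√n = 15/√57 = 1.9868
t = (x̄ - μ₀)/SE = (53.00 - 58)/1.9868 = -2.5166
Critical value: t_{0.005,56} = ±2.667
p-value ≈ 0.0147
Decision: fail to reject H₀

Answer: t = -2.5166, fail to reject H₀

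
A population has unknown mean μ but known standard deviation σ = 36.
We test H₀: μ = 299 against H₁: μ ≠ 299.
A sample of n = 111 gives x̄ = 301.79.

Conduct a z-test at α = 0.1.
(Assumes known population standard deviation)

Answer: z = 0.8165, fail to reject H₀

Derivation:
Standard error: SE = σ/√n = 36/√111 = 3.4170
z-statistic: z = (x̄ - μ₀)/SE = (301.79 - 299)/3.4170 = 0.8165
Critical value: ±1.645
p-value = 0.4142
Decision: fail to reject H₀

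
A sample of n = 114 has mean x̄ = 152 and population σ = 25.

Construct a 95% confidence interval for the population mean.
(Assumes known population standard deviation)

Confidence level: 95%, α = 0.05
z_0.025 = 1.960
SE = σ/√n = 25/√114 = 2.3415
Margin of error = 1.960 × 2.3415 = 4.5893
CI: x̄ ± margin = 152 ± 4.5893
CI: (147.4107, 156.5893)

Answer: (147.4107, 156.5893)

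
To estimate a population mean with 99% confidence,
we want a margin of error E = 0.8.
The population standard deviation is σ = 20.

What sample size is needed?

Answer: n = 4148

Derivation:
z_0.005 = 2.576
n = (z×σ/E)² = (2.576×20/0.8)²
n = 4147.3600
Round up: n = 4148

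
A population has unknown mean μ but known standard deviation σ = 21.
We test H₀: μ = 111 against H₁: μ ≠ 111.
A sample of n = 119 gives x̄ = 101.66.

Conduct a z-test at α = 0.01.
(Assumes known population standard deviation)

Answer: z = -4.8517, reject H₀

Derivation:
Standard error: SE = σ/√n = 21/√119 = 1.9251
z-statistic: z = (x̄ - μ₀)/SE = (101.66 - 111)/1.9251 = -4.8517
Critical value: ±2.576
p-value < 0.0001
Decision: reject H₀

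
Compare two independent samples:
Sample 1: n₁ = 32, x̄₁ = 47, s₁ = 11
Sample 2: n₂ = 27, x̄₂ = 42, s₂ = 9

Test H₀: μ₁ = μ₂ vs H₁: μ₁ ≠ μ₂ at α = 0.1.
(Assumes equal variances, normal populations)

Pooled variance: s²_p = [31×11² + 26×9²]/(57) = 102.7544
s_p = 10.1368
SE = s_p×√(1/n₁ + 1/n₂) = 10.1368×√(1/32 + 1/27) = 2.6489
t = (x̄₁ - x̄₂)/SE = (47 - 42)/2.6489 = 1.8876
df = 57, t-critical = ±1.672
Decision: reject H₀

Answer: t = 1.8876, reject H₀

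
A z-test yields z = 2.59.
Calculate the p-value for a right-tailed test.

Answer: p-value ≈ 0.0048

Derivation:
For z = 2.59:
p = P(Z > 2.59) = 1 - Φ(2.59) = 0.0048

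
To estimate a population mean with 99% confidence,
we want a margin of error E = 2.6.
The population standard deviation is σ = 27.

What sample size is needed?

Answer: n = 716

Derivation:
z_0.005 = 2.576
n = (z×σ/E)² = (2.576×27/2.6)²
n = 715.6037
Round up: n = 716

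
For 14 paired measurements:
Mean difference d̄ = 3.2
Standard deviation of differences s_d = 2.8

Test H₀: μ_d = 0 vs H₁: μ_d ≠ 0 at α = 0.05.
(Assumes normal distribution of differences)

Answer: t = 4.2764, reject H₀

Derivation:
df = n - 1 = 13
SE = s_d/√n = 2.8/√14 = 0.7483
t = d̄/SE = 3.2/0.7483 = 4.2764
Critical value: t_{0.025,13} = ±2.160
p-value ≈ 0.0009
Decision: reject H₀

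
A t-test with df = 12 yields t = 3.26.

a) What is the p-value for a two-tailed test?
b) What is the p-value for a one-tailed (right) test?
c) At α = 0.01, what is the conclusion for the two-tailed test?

Using t-distribution with df = 12:
a) Two-tailed: p = 2×P(T > 3.26) = 0.0068
b) One-tailed: p = P(T > 3.26) = 0.0034
c) 0.0068 < 0.01, reject H₀

Answer: a) 0.0068, b) 0.0034, c) reject H₀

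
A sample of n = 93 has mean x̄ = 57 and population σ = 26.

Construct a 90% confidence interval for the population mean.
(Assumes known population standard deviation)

Answer: (52.5649, 61.4351)

Derivation:
Confidence level: 90%, α = 0.1
z_0.05 = 1.645
SE = σ/√n = 26/√93 = 2.6961
Margin of error = 1.645 × 2.6961 = 4.4351
CI: x̄ ± margin = 57 ± 4.4351
CI: (52.5649, 61.4351)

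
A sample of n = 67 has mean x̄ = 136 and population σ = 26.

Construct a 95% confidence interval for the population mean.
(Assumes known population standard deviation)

Answer: (129.7743, 142.2257)

Derivation:
Confidence level: 95%, α = 0.05
z_0.025 = 1.960
SE = σ/√n = 26/√67 = 3.1764
Margin of error = 1.960 × 3.1764 = 6.2257
CI: x̄ ± margin = 136 ± 6.2257
CI: (129.7743, 142.2257)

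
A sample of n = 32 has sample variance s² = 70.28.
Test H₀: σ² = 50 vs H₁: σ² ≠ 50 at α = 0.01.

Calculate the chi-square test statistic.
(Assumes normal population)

df = n - 1 = 31
χ² = (n-1)s²/σ₀² = 31×70.28/50 = 43.5736
Critical values: χ²_{0.995,31} = 14.458, χ²_{0.005,31} = 55.003
Rejection region: χ² < 14.458 or χ² > 55.003
Decision: fail to reject H₀

Answer: χ² = 43.5736, fail to reject H₀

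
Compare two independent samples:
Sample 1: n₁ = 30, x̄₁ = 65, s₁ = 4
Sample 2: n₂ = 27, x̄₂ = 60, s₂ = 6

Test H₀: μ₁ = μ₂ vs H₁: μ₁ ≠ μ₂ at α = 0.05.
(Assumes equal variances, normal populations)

Answer: t = 3.7358, reject H₀

Derivation:
Pooled variance: s²_p = [29×4² + 26×6²]/(55) = 25.4545
s_p = 5.0452
SE = s_p×√(1/n₁ + 1/n₂) = 5.0452×√(1/30 + 1/27) = 1.3384
t = (x̄₁ - x̄₂)/SE = (65 - 60)/1.3384 = 3.7358
df = 55, t-critical = ±2.004
Decision: reject H₀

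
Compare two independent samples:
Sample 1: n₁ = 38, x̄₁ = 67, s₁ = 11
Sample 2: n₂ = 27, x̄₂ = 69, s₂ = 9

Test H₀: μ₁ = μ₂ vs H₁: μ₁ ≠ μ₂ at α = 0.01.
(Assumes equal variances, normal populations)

Answer: t = -0.7773, fail to reject H₀

Derivation:
Pooled variance: s²_p = [37×11² + 26×9²]/(63) = 104.4921
s_p = 10.2221
SE = s_p×√(1/n₁ + 1/n₂) = 10.2221×√(1/38 + 1/27) = 2.5729
t = (x̄₁ - x̄₂)/SE = (67 - 69)/2.5729 = -0.7773
df = 63, t-critical = ±2.656
Decision: fail to reject H₀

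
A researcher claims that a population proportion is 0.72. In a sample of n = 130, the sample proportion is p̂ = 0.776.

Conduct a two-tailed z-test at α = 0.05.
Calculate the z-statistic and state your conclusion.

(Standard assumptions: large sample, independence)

Answer: z = 1.4220, fail to reject H₀

Derivation:
H₀: p = 0.72, H₁: p ≠ 0.72
Standard error: SE = √(p₀(1-p₀)/n) = √(0.72×0.28/130) = 0.039380
z-statistic: z = (p̂ - p₀)/SE = (0.776 - 0.72)/0.039380 = 1.4220
Critical value: z_0.025 = ±1.960
p-value = 0.1550
Decision: fail to reject H₀ at α = 0.05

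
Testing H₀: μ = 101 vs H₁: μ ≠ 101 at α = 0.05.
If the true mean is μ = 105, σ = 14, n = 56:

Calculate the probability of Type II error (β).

Answer: β ≈ 0.4293

Derivation:
SE = σ/√n = 14/√56 = 1.8708
Critical values: μ₀ ± z_0.025×SE = 101 ± 1.960×1.8708
Acceptance region: (97.3332, 104.6668)
Under H₁ (μ = 105): z_high = (104.6668 - 105)/1.8708 = -0.1781, z_low = (97.3332 - 105)/1.8708 = -4.0981
β = P(not reject | H₁) = Φ(-0.1781) - Φ(-4.0981) ≈ 0.4293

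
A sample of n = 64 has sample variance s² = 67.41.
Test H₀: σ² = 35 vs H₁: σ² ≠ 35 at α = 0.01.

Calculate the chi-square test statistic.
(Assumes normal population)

Answer: χ² = 121.3380, reject H₀

Derivation:
df = n - 1 = 63
χ² = (n-1)s²/σ₀² = 63×67.41/35 = 121.3380
Critical values: χ²_{0.995,63} = 37.838, χ²_{0.005,63} = 95.649
Rejection region: χ² < 37.838 or χ² > 95.649
Decision: reject H₀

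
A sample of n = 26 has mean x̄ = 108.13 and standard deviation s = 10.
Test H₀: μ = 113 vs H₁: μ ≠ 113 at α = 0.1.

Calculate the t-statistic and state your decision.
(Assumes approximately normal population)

Answer: t = -2.4832, reject H₀

Derivation:
df = n - 1 = 25
SE = s/√n = 10/√26 = 1.9612
t = (x̄ - μ₀)/SE = (108.13 - 113)/1.9612 = -2.4832
Critical value: t_{0.05,25} = ±1.708
p-value ≈ 0.0201
Decision: reject H₀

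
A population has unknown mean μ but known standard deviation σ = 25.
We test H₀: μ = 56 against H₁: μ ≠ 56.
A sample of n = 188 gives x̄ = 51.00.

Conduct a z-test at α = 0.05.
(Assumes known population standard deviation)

Standard error: SE = σ/√n = 25/√188 = 1.8233
z-statistic: z = (x̄ - μ₀)/SE = (51.00 - 56)/1.8233 = -2.7423
Critical value: ±1.960
p-value = 0.0061
Decision: reject H₀

Answer: z = -2.7423, reject H₀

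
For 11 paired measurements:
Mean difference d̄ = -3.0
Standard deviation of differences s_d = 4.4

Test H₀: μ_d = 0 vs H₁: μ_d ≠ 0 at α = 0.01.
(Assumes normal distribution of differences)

df = n - 1 = 10
SE = s_d/√n = 4.4/√11 = 1.3266
t = d̄/SE = -3.0/1.3266 = -2.2614
Critical value: t_{0.005,10} = ±3.169
p-value ≈ 0.0473
Decision: fail to reject H₀

Answer: t = -2.2614, fail to reject H₀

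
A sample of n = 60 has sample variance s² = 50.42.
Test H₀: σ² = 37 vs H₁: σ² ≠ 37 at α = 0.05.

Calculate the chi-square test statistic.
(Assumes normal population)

df = n - 1 = 59
χ² = (n-1)s²/σ₀² = 59×50.42/37 = 80.3995
Critical values: χ²_{0.975,59} = 39.662, χ²_{0.025,59} = 82.117
Rejection region: χ² < 39.662 or χ² > 82.117
Decision: fail to reject H₀

Answer: χ² = 80.3995, fail to reject H₀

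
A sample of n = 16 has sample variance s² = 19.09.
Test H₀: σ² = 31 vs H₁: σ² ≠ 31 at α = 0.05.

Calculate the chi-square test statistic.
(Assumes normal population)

Answer: χ² = 9.2371, fail to reject H₀

Derivation:
df = n - 1 = 15
χ² = (n-1)s²/σ₀² = 15×19.09/31 = 9.2371
Critical values: χ²_{0.975,15} = 6.262, χ²_{0.025,15} = 27.488
Rejection region: χ² < 6.262 or χ² > 27.488
Decision: fail to reject H₀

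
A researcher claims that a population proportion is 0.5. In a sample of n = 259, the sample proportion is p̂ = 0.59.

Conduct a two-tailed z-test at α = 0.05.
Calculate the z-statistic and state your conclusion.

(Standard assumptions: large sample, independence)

H₀: p = 0.5, H₁: p ≠ 0.5
Standard error: SE = √(p₀(1-p₀)/n) = √(0.5×0.5/259) = 0.031068
z-statistic: z = (p̂ - p₀)/SE = (0.59 - 0.5)/0.031068 = 2.8969
Critical value: z_0.025 = ±1.960
p-value = 0.0038
Decision: reject H₀ at α = 0.05

Answer: z = 2.8969, reject H₀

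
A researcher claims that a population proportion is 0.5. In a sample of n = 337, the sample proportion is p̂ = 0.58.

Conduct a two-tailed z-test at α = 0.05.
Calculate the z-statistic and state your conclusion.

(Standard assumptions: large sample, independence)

Answer: z = 2.9372, reject H₀

Derivation:
H₀: p = 0.5, H₁: p ≠ 0.5
Standard error: SE = √(p₀(1-p₀)/n) = √(0.5×0.5/337) = 0.027237
z-statistic: z = (p̂ - p₀)/SE = (0.58 - 0.5)/0.027237 = 2.9372
Critical value: z_0.025 = ±1.960
p-value = 0.0033
Decision: reject H₀ at α = 0.05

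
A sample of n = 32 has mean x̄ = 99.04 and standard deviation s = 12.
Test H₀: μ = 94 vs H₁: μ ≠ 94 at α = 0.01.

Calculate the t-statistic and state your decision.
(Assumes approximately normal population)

df = n - 1 = 31
SE = s/√n = 12/√32 = 2.1213
t = (x̄ - μ₀)/SE = (99.04 - 94)/2.1213 = 2.3759
Critical value: t_{0.005,31} = ±2.744
p-value ≈ 0.0239
Decision: fail to reject H₀

Answer: t = 2.3759, fail to reject H₀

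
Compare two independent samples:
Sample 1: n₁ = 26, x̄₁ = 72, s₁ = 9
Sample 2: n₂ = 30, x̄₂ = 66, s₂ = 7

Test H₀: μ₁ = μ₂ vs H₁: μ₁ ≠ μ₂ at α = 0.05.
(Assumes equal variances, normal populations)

Answer: t = 2.8031, reject H₀

Derivation:
Pooled variance: s²_p = [25×9² + 29×7²]/(54) = 63.8148
s_p = 7.9884
SE = s_p×√(1/n₁ + 1/n₂) = 7.9884×√(1/26 + 1/30) = 2.1405
t = (x̄₁ - x̄₂)/SE = (72 - 66)/2.1405 = 2.8031
df = 54, t-critical = ±2.005
Decision: reject H₀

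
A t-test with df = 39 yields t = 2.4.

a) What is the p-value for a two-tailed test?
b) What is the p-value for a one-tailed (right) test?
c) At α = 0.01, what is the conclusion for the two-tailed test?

Using t-distribution with df = 39:
a) Two-tailed: p = 2×P(T > 2.4) = 0.0213
b) One-tailed: p = P(T > 2.4) = 0.0106
c) 0.0213 ≥ 0.01, fail to reject H₀

Answer: a) 0.0213, b) 0.0106, c) fail to reject H₀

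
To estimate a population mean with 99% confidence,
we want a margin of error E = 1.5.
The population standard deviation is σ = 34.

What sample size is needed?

Answer: n = 3410

Derivation:
z_0.005 = 2.576
n = (z×σ/E)² = (2.576×34/1.5)²
n = 3409.3142
Round up: n = 3410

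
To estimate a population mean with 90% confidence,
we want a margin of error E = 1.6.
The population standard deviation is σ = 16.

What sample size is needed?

z_0.05 = 1.645
n = (z×σ/E)² = (1.645×16/1.6)²
n = 270.6025
Round up: n = 271

Answer: n = 271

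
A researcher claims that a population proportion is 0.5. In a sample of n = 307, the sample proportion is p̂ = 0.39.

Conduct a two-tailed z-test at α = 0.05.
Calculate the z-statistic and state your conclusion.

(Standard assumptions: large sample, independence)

H₀: p = 0.5, H₁: p ≠ 0.5
Standard error: SE = √(p₀(1-p₀)/n) = √(0.5×0.5/307) = 0.028537
z-statistic: z = (p̂ - p₀)/SE = (0.39 - 0.5)/0.028537 = -3.8546
Critical value: z_0.025 = ±1.960
p-value = 0.0001
Decision: reject H₀ at α = 0.05

Answer: z = -3.8546, reject H₀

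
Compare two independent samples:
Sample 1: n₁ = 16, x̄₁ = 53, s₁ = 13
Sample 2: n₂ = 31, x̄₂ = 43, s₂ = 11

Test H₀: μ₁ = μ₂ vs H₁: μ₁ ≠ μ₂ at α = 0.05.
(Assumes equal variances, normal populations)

Answer: t = 2.7755, reject H₀

Derivation:
Pooled variance: s²_p = [15×13² + 30×11²]/(45) = 137.0000
s_p = 11.7047
SE = s_p×√(1/n₁ + 1/n₂) = 11.7047×√(1/16 + 1/31) = 3.6030
t = (x̄₁ - x̄₂)/SE = (53 - 43)/3.6030 = 2.7755
df = 45, t-critical = ±2.014
Decision: reject H₀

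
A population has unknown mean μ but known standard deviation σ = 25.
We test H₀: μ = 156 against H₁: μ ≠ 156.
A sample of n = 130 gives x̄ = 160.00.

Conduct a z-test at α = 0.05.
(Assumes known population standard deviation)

Standard error: SE = σ/√n = 25/√130 = 2.1926
z-statistic: z = (x̄ - μ₀)/SE = (160.00 - 156)/2.1926 = 1.8243
Critical value: ±1.960
p-value = 0.0681
Decision: fail to reject H₀

Answer: z = 1.8243, fail to reject H₀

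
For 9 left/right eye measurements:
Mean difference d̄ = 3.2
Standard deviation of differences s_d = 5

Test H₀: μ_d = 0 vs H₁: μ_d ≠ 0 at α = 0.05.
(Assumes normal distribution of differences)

Answer: t = 1.9200, fail to reject H₀

Derivation:
df = n - 1 = 8
SE = s_d/√n = 5/√9 = 1.6667
t = d̄/SE = 3.2/1.6667 = 1.9200
Critical value: t_{0.025,8} = ±2.306
p-value ≈ 0.0911
Decision: fail to reject H₀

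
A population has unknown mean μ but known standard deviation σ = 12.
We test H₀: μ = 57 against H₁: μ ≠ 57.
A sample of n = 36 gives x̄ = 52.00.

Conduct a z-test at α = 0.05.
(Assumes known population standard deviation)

Answer: z = -2.5000, reject H₀

Derivation:
Standard error: SE = σ/√n = 12/√36 = 2.0000
z-statistic: z = (x̄ - μ₀)/SE = (52.00 - 57)/2.0000 = -2.5000
Critical value: ±1.960
p-value = 0.0124
Decision: reject H₀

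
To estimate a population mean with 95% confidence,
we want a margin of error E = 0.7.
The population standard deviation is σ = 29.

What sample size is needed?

z_0.025 = 1.960
n = (z×σ/E)² = (1.960×29/0.7)²
n = 6593.4400
Round up: n = 6594

Answer: n = 6594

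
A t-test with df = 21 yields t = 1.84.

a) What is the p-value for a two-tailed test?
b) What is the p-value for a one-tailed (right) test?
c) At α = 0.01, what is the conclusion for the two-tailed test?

Answer: a) 0.0799, b) 0.0400, c) fail to reject H₀

Derivation:
Using t-distribution with df = 21:
a) Two-tailed: p = 2×P(T > 1.84) = 0.0799
b) One-tailed: p = P(T > 1.84) = 0.0400
c) 0.0799 ≥ 0.01, fail to reject H₀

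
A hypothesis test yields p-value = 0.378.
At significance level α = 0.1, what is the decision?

Compare p-value to α:
0.378 ≥ 0.1
Decision: fail to reject H₀

Answer: fail to reject H₀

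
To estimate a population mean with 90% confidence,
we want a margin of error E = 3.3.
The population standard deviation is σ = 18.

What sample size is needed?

Answer: n = 81

Derivation:
z_0.05 = 1.645
n = (z×σ/E)² = (1.645×18/3.3)²
n = 80.5098
Round up: n = 81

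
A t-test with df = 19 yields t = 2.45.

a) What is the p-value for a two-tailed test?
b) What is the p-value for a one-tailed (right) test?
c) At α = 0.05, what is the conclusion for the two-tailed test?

Answer: a) 0.0241, b) 0.0121, c) reject H₀

Derivation:
Using t-distribution with df = 19:
a) Two-tailed: p = 2×P(T > 2.45) = 0.0241
b) One-tailed: p = P(T > 2.45) = 0.0121
c) 0.0241 < 0.05, reject H₀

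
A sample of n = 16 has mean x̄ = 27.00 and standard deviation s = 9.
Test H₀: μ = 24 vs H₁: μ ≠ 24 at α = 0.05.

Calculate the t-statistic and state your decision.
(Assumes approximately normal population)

Answer: t = 1.3333, fail to reject H₀

Derivation:
df = n - 1 = 15
SE = s/√n = 9/√16 = 2.2500
t = (x̄ - μ₀)/SE = (27.00 - 24)/2.2500 = 1.3333
Critical value: t_{0.025,15} = ±2.131
p-value ≈ 0.2023
Decision: fail to reject H₀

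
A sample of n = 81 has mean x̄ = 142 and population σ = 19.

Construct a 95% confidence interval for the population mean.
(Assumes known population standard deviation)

Answer: (137.8622, 146.1378)

Derivation:
Confidence level: 95%, α = 0.05
z_0.025 = 1.960
SE = σ/√n = 19/√81 = 2.1111
Margin of error = 1.960 × 2.1111 = 4.1378
CI: x̄ ± margin = 142 ± 4.1378
CI: (137.8622, 146.1378)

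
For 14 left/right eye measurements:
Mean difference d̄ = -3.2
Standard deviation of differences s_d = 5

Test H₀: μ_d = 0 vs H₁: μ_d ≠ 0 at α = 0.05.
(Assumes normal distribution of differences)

Answer: t = -2.3947, reject H₀

Derivation:
df = n - 1 = 13
SE = s_d/√n = 5/√14 = 1.3363
t = d̄/SE = -3.2/1.3363 = -2.3947
Critical value: t_{0.025,13} = ±2.160
p-value ≈ 0.0324
Decision: reject H₀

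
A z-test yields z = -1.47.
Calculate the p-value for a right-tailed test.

Answer: p-value ≈ 0.9292

Derivation:
For z = -1.47:
p = P(Z > -1.47) = 1 - Φ(-1.47) = 0.9292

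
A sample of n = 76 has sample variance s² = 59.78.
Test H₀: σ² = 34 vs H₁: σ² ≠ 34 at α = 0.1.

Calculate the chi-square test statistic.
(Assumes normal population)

df = n - 1 = 75
χ² = (n-1)s²/σ₀² = 75×59.78/34 = 131.8676
Critical values: χ²_{0.95,75} = 56.054, χ²_{0.05,75} = 96.217
Rejection region: χ² < 56.054 or χ² > 96.217
Decision: reject H₀

Answer: χ² = 131.8676, reject H₀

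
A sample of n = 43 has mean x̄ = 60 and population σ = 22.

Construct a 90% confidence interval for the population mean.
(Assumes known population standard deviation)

Confidence level: 90%, α = 0.1
z_0.05 = 1.645
SE = σ/√n = 22/√43 = 3.3550
Margin of error = 1.645 × 3.3550 = 5.5190
CI: x̄ ± margin = 60 ± 5.5190
CI: (54.4810, 65.5190)

Answer: (54.4810, 65.5190)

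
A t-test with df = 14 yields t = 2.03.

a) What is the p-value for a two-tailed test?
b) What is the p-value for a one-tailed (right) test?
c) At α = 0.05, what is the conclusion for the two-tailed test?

Using t-distribution with df = 14:
a) Two-tailed: p = 2×P(T > 2.03) = 0.0618
b) One-tailed: p = P(T > 2.03) = 0.0309
c) 0.0618 ≥ 0.05, fail to reject H₀

Answer: a) 0.0618, b) 0.0309, c) fail to reject H₀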